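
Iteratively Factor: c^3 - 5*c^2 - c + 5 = (c - 1)*(c^2 - 4*c - 5) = (c - 1)*(c + 1)*(c - 5)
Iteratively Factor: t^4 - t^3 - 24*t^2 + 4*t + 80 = (t + 2)*(t^3 - 3*t^2 - 18*t + 40) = (t + 2)*(t + 4)*(t^2 - 7*t + 10) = (t - 2)*(t + 2)*(t + 4)*(t - 5)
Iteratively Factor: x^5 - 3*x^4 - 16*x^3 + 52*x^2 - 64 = (x + 1)*(x^4 - 4*x^3 - 12*x^2 + 64*x - 64) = (x - 2)*(x + 1)*(x^3 - 2*x^2 - 16*x + 32) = (x - 2)*(x + 1)*(x + 4)*(x^2 - 6*x + 8) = (x - 4)*(x - 2)*(x + 1)*(x + 4)*(x - 2)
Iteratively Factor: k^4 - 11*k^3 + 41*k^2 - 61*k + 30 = (k - 1)*(k^3 - 10*k^2 + 31*k - 30) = (k - 2)*(k - 1)*(k^2 - 8*k + 15) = (k - 5)*(k - 2)*(k - 1)*(k - 3)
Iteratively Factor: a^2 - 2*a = (a)*(a - 2)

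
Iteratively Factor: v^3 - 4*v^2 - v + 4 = (v + 1)*(v^2 - 5*v + 4) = (v - 1)*(v + 1)*(v - 4)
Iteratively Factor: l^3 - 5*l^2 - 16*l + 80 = (l + 4)*(l^2 - 9*l + 20) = (l - 4)*(l + 4)*(l - 5)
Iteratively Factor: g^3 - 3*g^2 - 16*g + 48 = (g - 3)*(g^2 - 16) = (g - 3)*(g + 4)*(g - 4)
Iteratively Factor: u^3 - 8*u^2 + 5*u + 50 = (u + 2)*(u^2 - 10*u + 25) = (u - 5)*(u + 2)*(u - 5)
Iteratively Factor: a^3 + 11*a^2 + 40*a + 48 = (a + 4)*(a^2 + 7*a + 12) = (a + 4)^2*(a + 3)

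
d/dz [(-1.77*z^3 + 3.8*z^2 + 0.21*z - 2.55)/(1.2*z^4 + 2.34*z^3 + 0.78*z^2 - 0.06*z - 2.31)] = (2.124*z^6 - 9.12*z^5 - 11.0286*z^4 + 11.4696*z^3 + 29.7753*z^2 - 13.578*z - 0.6381)/(1.44*z^8 + 5.616*z^7 + 7.3476*z^6 + 3.5064*z^5 - 5.2164*z^4 - 10.9044*z^3 - 3.6*z^2 + 0.2772*z + 5.3361)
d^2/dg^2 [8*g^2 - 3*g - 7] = 16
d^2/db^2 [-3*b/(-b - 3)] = -18/(b + 3)^3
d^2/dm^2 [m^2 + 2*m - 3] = 2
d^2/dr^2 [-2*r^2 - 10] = -4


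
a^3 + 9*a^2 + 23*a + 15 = (a + 1)*(a + 3)*(a + 5)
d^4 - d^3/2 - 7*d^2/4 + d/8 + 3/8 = (d - 3/2)*(d - 1/2)*(d + 1/2)*(d + 1)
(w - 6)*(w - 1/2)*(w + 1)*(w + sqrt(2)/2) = w^4 - 11*w^3/2 + sqrt(2)*w^3/2 - 11*sqrt(2)*w^2/4 - 7*w^2/2 - 7*sqrt(2)*w/4 + 3*w + 3*sqrt(2)/2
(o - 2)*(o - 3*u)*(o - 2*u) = o^3 - 5*o^2*u - 2*o^2 + 6*o*u^2 + 10*o*u - 12*u^2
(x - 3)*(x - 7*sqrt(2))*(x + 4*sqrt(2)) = x^3 - 3*sqrt(2)*x^2 - 3*x^2 - 56*x + 9*sqrt(2)*x + 168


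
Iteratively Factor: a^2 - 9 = (a - 3)*(a + 3)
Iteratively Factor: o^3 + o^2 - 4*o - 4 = (o + 2)*(o^2 - o - 2) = (o + 1)*(o + 2)*(o - 2)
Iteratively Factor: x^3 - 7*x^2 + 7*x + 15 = (x + 1)*(x^2 - 8*x + 15) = (x - 5)*(x + 1)*(x - 3)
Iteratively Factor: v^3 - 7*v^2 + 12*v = (v - 3)*(v^2 - 4*v) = (v - 4)*(v - 3)*(v)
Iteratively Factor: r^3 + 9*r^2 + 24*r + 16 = (r + 4)*(r^2 + 5*r + 4) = (r + 1)*(r + 4)*(r + 4)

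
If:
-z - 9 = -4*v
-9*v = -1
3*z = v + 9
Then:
No Solution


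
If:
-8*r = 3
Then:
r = -3/8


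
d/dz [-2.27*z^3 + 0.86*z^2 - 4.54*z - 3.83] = -6.81*z^2 + 1.72*z - 4.54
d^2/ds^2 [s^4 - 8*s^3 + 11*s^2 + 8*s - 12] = 12*s^2 - 48*s + 22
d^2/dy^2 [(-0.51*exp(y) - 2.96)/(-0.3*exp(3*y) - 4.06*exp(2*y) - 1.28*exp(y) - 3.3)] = (0.1836*exp(6*y) + 4.26114*exp(5*y) + 47.281356*exp(4*y) + 188.225036*exp(3*y) - 21.223896*exp(2*y) - 155.936896*exp(y) - 6.94914)*exp(y)/(0.027*exp(9*y) + 1.0962*exp(8*y) + 15.18084*exp(7*y) + 77.168656*exp(6*y) + 88.887984*exp(5*y) + 190.746552*exp(4*y) + 114.794792*exp(3*y) + 148.86036*exp(2*y) + 41.8176*exp(y) + 35.937)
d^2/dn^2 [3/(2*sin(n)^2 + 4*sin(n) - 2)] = 3*(-2*sin(n)^4 - 3*sin(n)^3 - sin(n)^2 + 5*sin(n) + 5)/(2*sin(n) - cos(n)^2)^3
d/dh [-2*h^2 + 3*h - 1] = 3 - 4*h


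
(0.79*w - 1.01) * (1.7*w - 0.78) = 1.343*w^2 - 2.3332*w + 0.7878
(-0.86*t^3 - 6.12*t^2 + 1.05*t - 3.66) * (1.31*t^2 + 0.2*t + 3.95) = -1.1266*t^5 - 8.1892*t^4 - 3.2455*t^3 - 28.7586*t^2 + 3.4155*t - 14.457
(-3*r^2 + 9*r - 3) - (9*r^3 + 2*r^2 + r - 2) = -9*r^3 - 5*r^2 + 8*r - 1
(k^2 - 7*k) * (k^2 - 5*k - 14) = k^4 - 12*k^3 + 21*k^2 + 98*k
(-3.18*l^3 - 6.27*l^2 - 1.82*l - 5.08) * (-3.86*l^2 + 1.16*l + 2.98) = 12.2748*l^5 + 20.5134*l^4 - 9.7244*l^3 - 1.187*l^2 - 11.3164*l - 15.1384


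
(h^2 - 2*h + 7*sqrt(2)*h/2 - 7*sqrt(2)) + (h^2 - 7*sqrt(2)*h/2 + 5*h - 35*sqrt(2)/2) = 2*h^2 + 3*h - 49*sqrt(2)/2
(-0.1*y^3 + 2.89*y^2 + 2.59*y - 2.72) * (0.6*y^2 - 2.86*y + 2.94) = -0.06*y^5 + 2.02*y^4 - 7.0054*y^3 - 0.542799999999998*y^2 + 15.3938*y - 7.9968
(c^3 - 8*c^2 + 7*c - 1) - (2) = c^3 - 8*c^2 + 7*c - 3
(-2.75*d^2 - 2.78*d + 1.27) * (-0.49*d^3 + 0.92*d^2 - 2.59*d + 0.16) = 1.3475*d^5 - 1.1678*d^4 + 3.9426*d^3 + 7.9286*d^2 - 3.7341*d + 0.2032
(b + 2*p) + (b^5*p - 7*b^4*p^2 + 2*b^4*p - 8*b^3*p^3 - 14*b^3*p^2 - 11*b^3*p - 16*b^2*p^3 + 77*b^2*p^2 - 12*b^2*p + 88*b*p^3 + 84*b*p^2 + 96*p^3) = b^5*p - 7*b^4*p^2 + 2*b^4*p - 8*b^3*p^3 - 14*b^3*p^2 - 11*b^3*p - 16*b^2*p^3 + 77*b^2*p^2 - 12*b^2*p + 88*b*p^3 + 84*b*p^2 + b + 96*p^3 + 2*p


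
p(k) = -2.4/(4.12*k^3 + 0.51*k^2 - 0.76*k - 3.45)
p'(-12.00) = 0.00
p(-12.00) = 0.00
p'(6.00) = 0.00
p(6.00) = -0.00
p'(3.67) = 0.01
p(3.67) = -0.01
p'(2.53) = 0.05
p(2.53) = -0.04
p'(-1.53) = 0.25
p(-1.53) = 0.15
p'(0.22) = 0.01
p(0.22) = 0.68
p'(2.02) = 0.13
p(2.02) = -0.08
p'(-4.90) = 0.00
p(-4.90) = 0.01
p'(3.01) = 0.02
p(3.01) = -0.02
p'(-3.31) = 0.02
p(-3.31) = 0.02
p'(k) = -2.4*(-12.36*k^2 - 1.02*k + 0.76)/(4.12*k^3 + 0.51*k^2 - 0.76*k - 3.45)^2 = (29.664*k^2 + 2.448*k - 1.824)/(4.12*k^3 + 0.51*k^2 - 0.76*k - 3.45)^2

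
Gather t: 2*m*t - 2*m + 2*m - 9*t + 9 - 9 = t*(2*m - 9)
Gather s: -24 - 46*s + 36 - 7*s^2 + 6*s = -7*s^2 - 40*s + 12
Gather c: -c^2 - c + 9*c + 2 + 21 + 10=-c^2 + 8*c + 33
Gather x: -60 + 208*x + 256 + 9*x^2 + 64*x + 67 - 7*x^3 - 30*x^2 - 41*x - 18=-7*x^3 - 21*x^2 + 231*x + 245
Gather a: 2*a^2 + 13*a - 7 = 2*a^2 + 13*a - 7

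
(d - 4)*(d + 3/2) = d^2 - 5*d/2 - 6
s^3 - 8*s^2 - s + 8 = (s - 8)*(s - 1)*(s + 1)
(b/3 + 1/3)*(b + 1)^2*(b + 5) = b^4/3 + 8*b^3/3 + 6*b^2 + 16*b/3 + 5/3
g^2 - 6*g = g*(g - 6)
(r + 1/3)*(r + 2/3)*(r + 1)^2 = r^4 + 3*r^3 + 29*r^2/9 + 13*r/9 + 2/9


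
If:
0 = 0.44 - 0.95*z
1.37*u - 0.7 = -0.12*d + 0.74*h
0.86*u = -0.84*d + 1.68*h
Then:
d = 3.9647619047619*u - 2.8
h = 2.49428571428571*u - 1.4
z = 0.46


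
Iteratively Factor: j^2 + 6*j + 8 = (j + 4)*(j + 2)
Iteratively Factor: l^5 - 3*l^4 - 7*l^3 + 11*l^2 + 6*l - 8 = (l - 1)*(l^4 - 2*l^3 - 9*l^2 + 2*l + 8) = (l - 1)^2*(l^3 - l^2 - 10*l - 8) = (l - 1)^2*(l + 2)*(l^2 - 3*l - 4) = (l - 1)^2*(l + 1)*(l + 2)*(l - 4)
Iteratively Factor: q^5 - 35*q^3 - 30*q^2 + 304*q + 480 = (q - 4)*(q^4 + 4*q^3 - 19*q^2 - 106*q - 120) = (q - 4)*(q + 3)*(q^3 + q^2 - 22*q - 40) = (q - 4)*(q + 2)*(q + 3)*(q^2 - q - 20) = (q - 4)*(q + 2)*(q + 3)*(q + 4)*(q - 5)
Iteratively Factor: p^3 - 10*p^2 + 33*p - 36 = (p - 3)*(p^2 - 7*p + 12) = (p - 4)*(p - 3)*(p - 3)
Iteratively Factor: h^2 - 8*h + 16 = (h - 4)*(h - 4)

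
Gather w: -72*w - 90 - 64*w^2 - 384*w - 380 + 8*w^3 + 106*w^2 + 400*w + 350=8*w^3 + 42*w^2 - 56*w - 120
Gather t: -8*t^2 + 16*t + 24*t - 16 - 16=-8*t^2 + 40*t - 32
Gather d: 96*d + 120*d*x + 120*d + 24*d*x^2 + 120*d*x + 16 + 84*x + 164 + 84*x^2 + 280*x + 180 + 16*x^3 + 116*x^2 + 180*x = d*(24*x^2 + 240*x + 216) + 16*x^3 + 200*x^2 + 544*x + 360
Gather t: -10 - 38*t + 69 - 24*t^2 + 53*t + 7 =-24*t^2 + 15*t + 66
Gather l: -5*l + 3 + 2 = 5 - 5*l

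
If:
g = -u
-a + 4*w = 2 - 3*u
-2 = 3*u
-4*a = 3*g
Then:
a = -1/2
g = 2/3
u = -2/3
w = 7/8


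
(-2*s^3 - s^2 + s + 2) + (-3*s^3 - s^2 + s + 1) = -5*s^3 - 2*s^2 + 2*s + 3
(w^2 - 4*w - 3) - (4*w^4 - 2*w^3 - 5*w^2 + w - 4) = -4*w^4 + 2*w^3 + 6*w^2 - 5*w + 1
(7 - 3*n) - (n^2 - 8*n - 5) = -n^2 + 5*n + 12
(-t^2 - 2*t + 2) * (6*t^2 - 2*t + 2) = -6*t^4 - 10*t^3 + 14*t^2 - 8*t + 4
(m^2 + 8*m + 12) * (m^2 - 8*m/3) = m^4 + 16*m^3/3 - 28*m^2/3 - 32*m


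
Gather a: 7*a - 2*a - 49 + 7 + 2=5*a - 40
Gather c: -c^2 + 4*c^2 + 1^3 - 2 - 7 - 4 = 3*c^2 - 12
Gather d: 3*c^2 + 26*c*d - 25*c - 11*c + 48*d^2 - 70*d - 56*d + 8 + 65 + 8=3*c^2 - 36*c + 48*d^2 + d*(26*c - 126) + 81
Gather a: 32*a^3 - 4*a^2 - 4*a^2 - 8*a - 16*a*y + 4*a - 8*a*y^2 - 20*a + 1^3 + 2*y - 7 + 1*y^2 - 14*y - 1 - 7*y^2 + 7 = 32*a^3 - 8*a^2 + a*(-8*y^2 - 16*y - 24) - 6*y^2 - 12*y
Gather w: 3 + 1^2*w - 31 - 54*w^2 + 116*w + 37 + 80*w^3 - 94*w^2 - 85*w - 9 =80*w^3 - 148*w^2 + 32*w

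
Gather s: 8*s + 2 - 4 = 8*s - 2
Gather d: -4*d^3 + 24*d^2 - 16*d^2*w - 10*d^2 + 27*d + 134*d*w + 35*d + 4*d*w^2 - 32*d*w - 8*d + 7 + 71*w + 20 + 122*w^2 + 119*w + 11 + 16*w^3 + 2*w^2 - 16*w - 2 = -4*d^3 + d^2*(14 - 16*w) + d*(4*w^2 + 102*w + 54) + 16*w^3 + 124*w^2 + 174*w + 36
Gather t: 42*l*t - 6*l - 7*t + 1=-6*l + t*(42*l - 7) + 1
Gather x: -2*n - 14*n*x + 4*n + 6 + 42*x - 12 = 2*n + x*(42 - 14*n) - 6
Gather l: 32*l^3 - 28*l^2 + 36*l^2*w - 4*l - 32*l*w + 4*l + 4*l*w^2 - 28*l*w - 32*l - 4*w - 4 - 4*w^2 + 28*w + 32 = 32*l^3 + l^2*(36*w - 28) + l*(4*w^2 - 60*w - 32) - 4*w^2 + 24*w + 28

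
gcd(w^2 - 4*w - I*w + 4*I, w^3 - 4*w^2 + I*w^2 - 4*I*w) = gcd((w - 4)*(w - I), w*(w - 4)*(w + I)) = w - 4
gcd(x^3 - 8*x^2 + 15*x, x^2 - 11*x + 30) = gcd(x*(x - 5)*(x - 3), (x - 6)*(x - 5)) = x - 5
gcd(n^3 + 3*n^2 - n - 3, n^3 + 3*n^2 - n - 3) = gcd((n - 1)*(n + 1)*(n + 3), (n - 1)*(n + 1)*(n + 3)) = n^3 + 3*n^2 - n - 3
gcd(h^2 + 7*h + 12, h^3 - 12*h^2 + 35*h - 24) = 1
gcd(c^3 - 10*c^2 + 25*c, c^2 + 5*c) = c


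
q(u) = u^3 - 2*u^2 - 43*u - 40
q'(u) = 3*u^2 - 4*u - 43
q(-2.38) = 37.53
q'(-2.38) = -16.49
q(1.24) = -94.49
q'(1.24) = -43.35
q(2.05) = -127.94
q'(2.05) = -38.59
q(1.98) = -125.22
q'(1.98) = -39.16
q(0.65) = -68.52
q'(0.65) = -44.33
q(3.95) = -179.43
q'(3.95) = -11.99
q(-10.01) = -812.97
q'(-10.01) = 297.64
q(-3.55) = 42.71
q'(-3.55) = 9.01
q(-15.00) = -3220.00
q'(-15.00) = 692.00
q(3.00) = -160.00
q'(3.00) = -28.00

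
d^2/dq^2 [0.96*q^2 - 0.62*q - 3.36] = 1.92000000000000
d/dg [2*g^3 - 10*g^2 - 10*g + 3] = 6*g^2 - 20*g - 10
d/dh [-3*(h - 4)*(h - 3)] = 21 - 6*h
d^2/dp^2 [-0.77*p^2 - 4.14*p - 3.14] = -1.54000000000000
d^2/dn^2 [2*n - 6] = 0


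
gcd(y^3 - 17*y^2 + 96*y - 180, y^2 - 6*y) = y - 6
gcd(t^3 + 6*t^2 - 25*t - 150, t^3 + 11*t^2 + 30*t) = t^2 + 11*t + 30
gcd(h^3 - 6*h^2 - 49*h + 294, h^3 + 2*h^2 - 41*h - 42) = h^2 + h - 42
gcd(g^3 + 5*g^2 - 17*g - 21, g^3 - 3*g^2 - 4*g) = g + 1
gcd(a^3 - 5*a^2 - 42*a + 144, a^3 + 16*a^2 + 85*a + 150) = a + 6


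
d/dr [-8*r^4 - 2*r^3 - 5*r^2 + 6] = 2*r*(-16*r^2 - 3*r - 5)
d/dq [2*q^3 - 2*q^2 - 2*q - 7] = 6*q^2 - 4*q - 2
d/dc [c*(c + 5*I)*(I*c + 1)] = 3*I*c^2 - 8*c + 5*I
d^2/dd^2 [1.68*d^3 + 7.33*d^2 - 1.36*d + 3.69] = 10.08*d + 14.66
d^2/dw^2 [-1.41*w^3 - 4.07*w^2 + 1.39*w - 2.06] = -8.46*w - 8.14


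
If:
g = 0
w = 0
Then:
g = 0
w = 0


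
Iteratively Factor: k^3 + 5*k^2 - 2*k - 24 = (k + 4)*(k^2 + k - 6) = (k - 2)*(k + 4)*(k + 3)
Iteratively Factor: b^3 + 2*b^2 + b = (b + 1)*(b^2 + b) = (b + 1)^2*(b)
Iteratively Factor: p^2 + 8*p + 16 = (p + 4)*(p + 4)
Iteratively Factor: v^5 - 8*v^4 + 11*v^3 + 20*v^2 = (v - 5)*(v^4 - 3*v^3 - 4*v^2) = v*(v - 5)*(v^3 - 3*v^2 - 4*v) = v^2*(v - 5)*(v^2 - 3*v - 4) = v^2*(v - 5)*(v - 4)*(v + 1)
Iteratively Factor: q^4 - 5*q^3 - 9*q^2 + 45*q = (q - 3)*(q^3 - 2*q^2 - 15*q) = (q - 3)*(q + 3)*(q^2 - 5*q) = (q - 5)*(q - 3)*(q + 3)*(q)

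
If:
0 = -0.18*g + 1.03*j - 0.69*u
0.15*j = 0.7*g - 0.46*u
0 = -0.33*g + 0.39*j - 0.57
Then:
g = 10.91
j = 10.70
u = 13.12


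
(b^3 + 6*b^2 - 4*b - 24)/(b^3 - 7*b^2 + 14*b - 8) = (b^2 + 8*b + 12)/(b^2 - 5*b + 4)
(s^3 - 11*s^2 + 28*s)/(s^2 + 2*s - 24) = s*(s - 7)/(s + 6)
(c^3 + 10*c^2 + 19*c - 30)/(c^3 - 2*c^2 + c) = (c^2 + 11*c + 30)/(c*(c - 1))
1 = 1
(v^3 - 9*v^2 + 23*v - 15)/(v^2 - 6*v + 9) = (v^2 - 6*v + 5)/(v - 3)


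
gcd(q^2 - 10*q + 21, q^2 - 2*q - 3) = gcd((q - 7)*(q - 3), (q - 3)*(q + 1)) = q - 3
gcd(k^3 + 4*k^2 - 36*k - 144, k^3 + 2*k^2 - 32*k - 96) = k^2 - 2*k - 24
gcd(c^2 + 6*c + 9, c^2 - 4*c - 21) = c + 3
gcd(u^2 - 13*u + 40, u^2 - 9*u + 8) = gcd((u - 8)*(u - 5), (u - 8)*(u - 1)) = u - 8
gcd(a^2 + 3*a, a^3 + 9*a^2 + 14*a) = a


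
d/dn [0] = 0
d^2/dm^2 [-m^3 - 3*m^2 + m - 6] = -6*m - 6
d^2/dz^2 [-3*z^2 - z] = -6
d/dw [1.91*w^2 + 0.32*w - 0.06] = 3.82*w + 0.32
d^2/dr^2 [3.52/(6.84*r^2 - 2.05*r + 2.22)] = (-329.370624*r^2 + 98.71488*r + 3.52*(13.68*r - 2.05)*(27.36*r - 4.1) - 106.900992)/(6.84*r^2 - 2.05*r + 2.22)^3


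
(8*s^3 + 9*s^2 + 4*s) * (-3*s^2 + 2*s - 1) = -24*s^5 - 11*s^4 - 2*s^3 - s^2 - 4*s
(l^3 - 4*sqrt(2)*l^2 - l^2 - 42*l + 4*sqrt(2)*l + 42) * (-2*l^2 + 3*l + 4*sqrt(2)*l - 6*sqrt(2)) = -2*l^5 + 5*l^4 + 12*sqrt(2)*l^4 - 30*sqrt(2)*l^3 + 49*l^3 - 150*sqrt(2)*l^2 - 130*l^2 + 78*l + 420*sqrt(2)*l - 252*sqrt(2)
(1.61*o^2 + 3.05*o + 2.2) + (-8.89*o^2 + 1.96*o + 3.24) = -7.28*o^2 + 5.01*o + 5.44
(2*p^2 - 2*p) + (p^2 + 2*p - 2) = 3*p^2 - 2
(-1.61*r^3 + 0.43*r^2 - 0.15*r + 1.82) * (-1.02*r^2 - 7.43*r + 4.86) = 1.6422*r^5 + 11.5237*r^4 - 10.8665*r^3 + 1.3479*r^2 - 14.2516*r + 8.8452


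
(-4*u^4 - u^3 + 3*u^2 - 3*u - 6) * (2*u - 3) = -8*u^5 + 10*u^4 + 9*u^3 - 15*u^2 - 3*u + 18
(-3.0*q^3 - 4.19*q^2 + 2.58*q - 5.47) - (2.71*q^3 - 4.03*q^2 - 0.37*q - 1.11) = -5.71*q^3 - 0.16*q^2 + 2.95*q - 4.36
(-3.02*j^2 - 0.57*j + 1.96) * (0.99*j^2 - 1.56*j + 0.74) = -2.9898*j^4 + 4.1469*j^3 + 0.5948*j^2 - 3.4794*j + 1.4504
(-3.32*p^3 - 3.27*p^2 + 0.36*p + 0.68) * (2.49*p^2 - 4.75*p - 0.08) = -8.2668*p^5 + 7.6277*p^4 + 16.6945*p^3 + 0.2448*p^2 - 3.2588*p - 0.0544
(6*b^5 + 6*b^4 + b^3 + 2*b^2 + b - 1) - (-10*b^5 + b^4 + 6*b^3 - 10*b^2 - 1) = 16*b^5 + 5*b^4 - 5*b^3 + 12*b^2 + b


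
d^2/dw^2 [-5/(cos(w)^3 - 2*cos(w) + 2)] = 5*(-9*(1 - cos(2*w))^3 + 22*(1 - cos(2*w))^2 + 20*cos(w) + 44*cos(2*w) - 36*cos(3*w) - 36)/(8*(cos(w)^3 - 2*cos(w) + 2)^3)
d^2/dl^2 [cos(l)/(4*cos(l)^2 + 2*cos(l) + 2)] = (2*(1 - cos(l)^2)^2 - 4*cos(l)^5 + 20*cos(l)^3 + 5*cos(l)^2 - 13*cos(l) - 4)/(2*(2*cos(l)^2 + cos(l) + 1)^3)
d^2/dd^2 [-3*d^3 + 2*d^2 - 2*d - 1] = 4 - 18*d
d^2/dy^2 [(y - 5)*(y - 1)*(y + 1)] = 6*y - 10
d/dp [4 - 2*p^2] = -4*p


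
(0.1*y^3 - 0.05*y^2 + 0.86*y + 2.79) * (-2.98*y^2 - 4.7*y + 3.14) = -0.298*y^5 - 0.321*y^4 - 2.0138*y^3 - 12.5132*y^2 - 10.4126*y + 8.7606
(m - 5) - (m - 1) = -4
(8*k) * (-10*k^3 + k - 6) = -80*k^4 + 8*k^2 - 48*k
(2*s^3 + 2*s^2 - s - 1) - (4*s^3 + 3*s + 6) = -2*s^3 + 2*s^2 - 4*s - 7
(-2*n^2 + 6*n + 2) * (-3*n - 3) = 6*n^3 - 12*n^2 - 24*n - 6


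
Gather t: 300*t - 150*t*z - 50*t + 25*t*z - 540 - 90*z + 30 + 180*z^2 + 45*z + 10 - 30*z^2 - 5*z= t*(250 - 125*z) + 150*z^2 - 50*z - 500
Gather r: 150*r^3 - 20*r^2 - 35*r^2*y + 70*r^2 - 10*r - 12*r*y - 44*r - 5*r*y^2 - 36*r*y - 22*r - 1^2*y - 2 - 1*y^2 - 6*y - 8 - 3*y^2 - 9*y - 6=150*r^3 + r^2*(50 - 35*y) + r*(-5*y^2 - 48*y - 76) - 4*y^2 - 16*y - 16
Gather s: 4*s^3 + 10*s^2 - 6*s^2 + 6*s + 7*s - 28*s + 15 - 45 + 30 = 4*s^3 + 4*s^2 - 15*s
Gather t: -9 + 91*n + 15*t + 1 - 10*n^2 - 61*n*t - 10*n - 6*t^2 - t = -10*n^2 + 81*n - 6*t^2 + t*(14 - 61*n) - 8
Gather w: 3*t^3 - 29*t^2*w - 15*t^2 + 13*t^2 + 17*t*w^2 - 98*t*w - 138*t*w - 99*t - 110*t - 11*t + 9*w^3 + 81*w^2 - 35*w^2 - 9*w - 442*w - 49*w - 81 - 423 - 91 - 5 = 3*t^3 - 2*t^2 - 220*t + 9*w^3 + w^2*(17*t + 46) + w*(-29*t^2 - 236*t - 500) - 600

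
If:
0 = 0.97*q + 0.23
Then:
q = -0.24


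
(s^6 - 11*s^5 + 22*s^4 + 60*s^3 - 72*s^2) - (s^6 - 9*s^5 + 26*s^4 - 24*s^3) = -2*s^5 - 4*s^4 + 84*s^3 - 72*s^2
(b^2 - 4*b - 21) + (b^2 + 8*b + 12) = 2*b^2 + 4*b - 9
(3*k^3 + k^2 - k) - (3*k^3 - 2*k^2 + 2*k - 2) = 3*k^2 - 3*k + 2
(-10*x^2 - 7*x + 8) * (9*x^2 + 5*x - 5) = -90*x^4 - 113*x^3 + 87*x^2 + 75*x - 40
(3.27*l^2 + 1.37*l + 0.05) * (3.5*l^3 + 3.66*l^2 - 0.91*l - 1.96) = 11.445*l^5 + 16.7632*l^4 + 2.2135*l^3 - 7.4729*l^2 - 2.7307*l - 0.098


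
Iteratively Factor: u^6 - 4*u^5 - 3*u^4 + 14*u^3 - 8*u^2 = (u + 2)*(u^5 - 6*u^4 + 9*u^3 - 4*u^2) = (u - 1)*(u + 2)*(u^4 - 5*u^3 + 4*u^2) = (u - 4)*(u - 1)*(u + 2)*(u^3 - u^2) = u*(u - 4)*(u - 1)*(u + 2)*(u^2 - u) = u^2*(u - 4)*(u - 1)*(u + 2)*(u - 1)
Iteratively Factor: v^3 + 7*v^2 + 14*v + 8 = (v + 4)*(v^2 + 3*v + 2) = (v + 2)*(v + 4)*(v + 1)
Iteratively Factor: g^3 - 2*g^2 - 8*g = (g - 4)*(g^2 + 2*g) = g*(g - 4)*(g + 2)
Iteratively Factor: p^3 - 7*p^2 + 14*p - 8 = (p - 4)*(p^2 - 3*p + 2) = (p - 4)*(p - 2)*(p - 1)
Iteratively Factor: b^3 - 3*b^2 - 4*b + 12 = (b - 3)*(b^2 - 4) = (b - 3)*(b + 2)*(b - 2)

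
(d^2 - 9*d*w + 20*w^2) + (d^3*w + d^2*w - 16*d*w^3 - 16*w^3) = d^3*w + d^2*w + d^2 - 16*d*w^3 - 9*d*w - 16*w^3 + 20*w^2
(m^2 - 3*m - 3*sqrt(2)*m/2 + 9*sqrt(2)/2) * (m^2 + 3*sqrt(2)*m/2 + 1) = m^4 - 3*m^3 - 7*m^2/2 - 3*sqrt(2)*m/2 + 21*m/2 + 9*sqrt(2)/2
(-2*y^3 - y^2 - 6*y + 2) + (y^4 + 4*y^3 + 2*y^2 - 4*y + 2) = y^4 + 2*y^3 + y^2 - 10*y + 4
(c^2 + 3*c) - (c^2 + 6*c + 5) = -3*c - 5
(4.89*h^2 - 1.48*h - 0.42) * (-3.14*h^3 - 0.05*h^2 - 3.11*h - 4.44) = -15.3546*h^5 + 4.4027*h^4 - 13.8151*h^3 - 17.0878*h^2 + 7.8774*h + 1.8648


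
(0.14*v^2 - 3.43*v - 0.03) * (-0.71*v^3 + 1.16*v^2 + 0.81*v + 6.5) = -0.0994*v^5 + 2.5977*v^4 - 3.8441*v^3 - 1.9031*v^2 - 22.3193*v - 0.195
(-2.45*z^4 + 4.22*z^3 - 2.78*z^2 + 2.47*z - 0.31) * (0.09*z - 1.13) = -0.2205*z^5 + 3.1483*z^4 - 5.0188*z^3 + 3.3637*z^2 - 2.819*z + 0.3503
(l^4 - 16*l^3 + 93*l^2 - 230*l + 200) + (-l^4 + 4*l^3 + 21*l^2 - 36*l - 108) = -12*l^3 + 114*l^2 - 266*l + 92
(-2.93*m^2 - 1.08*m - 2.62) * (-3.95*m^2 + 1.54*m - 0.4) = 11.5735*m^4 - 0.246199999999999*m^3 + 9.8578*m^2 - 3.6028*m + 1.048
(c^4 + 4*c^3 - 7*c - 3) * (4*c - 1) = 4*c^5 + 15*c^4 - 4*c^3 - 28*c^2 - 5*c + 3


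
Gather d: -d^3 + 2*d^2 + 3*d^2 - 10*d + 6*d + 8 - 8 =-d^3 + 5*d^2 - 4*d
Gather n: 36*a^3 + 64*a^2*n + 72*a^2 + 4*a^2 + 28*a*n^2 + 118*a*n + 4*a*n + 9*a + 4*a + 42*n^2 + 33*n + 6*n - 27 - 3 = 36*a^3 + 76*a^2 + 13*a + n^2*(28*a + 42) + n*(64*a^2 + 122*a + 39) - 30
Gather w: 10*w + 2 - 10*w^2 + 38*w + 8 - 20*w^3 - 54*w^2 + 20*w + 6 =-20*w^3 - 64*w^2 + 68*w + 16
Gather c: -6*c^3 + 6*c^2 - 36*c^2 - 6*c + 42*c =-6*c^3 - 30*c^2 + 36*c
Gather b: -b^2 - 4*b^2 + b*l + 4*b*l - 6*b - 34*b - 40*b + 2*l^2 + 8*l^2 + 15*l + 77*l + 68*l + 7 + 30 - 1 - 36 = -5*b^2 + b*(5*l - 80) + 10*l^2 + 160*l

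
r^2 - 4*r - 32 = (r - 8)*(r + 4)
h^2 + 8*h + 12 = (h + 2)*(h + 6)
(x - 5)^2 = x^2 - 10*x + 25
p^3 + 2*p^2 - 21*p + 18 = (p - 3)*(p - 1)*(p + 6)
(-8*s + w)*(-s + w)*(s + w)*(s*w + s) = 8*s^4*w + 8*s^4 - s^3*w^2 - s^3*w - 8*s^2*w^3 - 8*s^2*w^2 + s*w^4 + s*w^3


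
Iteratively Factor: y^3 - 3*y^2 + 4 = (y + 1)*(y^2 - 4*y + 4) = (y - 2)*(y + 1)*(y - 2)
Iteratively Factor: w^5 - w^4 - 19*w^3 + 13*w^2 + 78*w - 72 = (w - 1)*(w^4 - 19*w^2 - 6*w + 72) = (w - 2)*(w - 1)*(w^3 + 2*w^2 - 15*w - 36) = (w - 2)*(w - 1)*(w + 3)*(w^2 - w - 12) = (w - 2)*(w - 1)*(w + 3)^2*(w - 4)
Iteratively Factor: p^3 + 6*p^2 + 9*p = (p + 3)*(p^2 + 3*p) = p*(p + 3)*(p + 3)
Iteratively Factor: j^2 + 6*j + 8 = (j + 2)*(j + 4)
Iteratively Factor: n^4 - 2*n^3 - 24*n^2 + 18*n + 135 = (n + 3)*(n^3 - 5*n^2 - 9*n + 45) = (n - 5)*(n + 3)*(n^2 - 9) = (n - 5)*(n - 3)*(n + 3)*(n + 3)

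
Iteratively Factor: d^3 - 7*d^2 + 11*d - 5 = (d - 5)*(d^2 - 2*d + 1) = (d - 5)*(d - 1)*(d - 1)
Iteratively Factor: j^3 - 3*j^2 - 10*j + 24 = (j + 3)*(j^2 - 6*j + 8) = (j - 2)*(j + 3)*(j - 4)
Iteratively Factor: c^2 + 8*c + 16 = (c + 4)*(c + 4)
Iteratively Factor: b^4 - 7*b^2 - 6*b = (b - 3)*(b^3 + 3*b^2 + 2*b) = (b - 3)*(b + 2)*(b^2 + b) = (b - 3)*(b + 1)*(b + 2)*(b)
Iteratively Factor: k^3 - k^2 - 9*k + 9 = (k + 3)*(k^2 - 4*k + 3) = (k - 3)*(k + 3)*(k - 1)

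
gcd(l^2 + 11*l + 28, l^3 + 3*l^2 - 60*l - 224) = l^2 + 11*l + 28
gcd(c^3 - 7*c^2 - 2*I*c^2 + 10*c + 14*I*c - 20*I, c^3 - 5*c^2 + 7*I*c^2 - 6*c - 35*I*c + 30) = c - 5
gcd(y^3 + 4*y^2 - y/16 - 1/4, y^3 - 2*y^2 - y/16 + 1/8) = y^2 - 1/16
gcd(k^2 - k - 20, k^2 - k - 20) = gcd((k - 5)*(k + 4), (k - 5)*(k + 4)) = k^2 - k - 20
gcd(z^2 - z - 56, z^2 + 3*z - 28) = z + 7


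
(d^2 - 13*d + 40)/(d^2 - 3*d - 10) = (d - 8)/(d + 2)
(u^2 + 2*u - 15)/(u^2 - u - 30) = (u - 3)/(u - 6)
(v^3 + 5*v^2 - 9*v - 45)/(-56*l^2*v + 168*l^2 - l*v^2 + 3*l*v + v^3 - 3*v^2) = (v^2 + 8*v + 15)/(-56*l^2 - l*v + v^2)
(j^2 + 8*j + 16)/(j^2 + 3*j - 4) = (j + 4)/(j - 1)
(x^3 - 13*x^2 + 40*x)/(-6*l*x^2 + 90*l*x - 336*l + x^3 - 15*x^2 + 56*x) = x*(x - 5)/(-6*l*x + 42*l + x^2 - 7*x)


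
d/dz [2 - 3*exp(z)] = -3*exp(z)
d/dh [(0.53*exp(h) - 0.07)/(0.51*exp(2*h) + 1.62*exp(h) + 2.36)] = (-0.2703*exp(2*h) + 0.0714*exp(h) + 1.3642)*exp(h)/(0.2601*exp(4*h) + 1.6524*exp(3*h) + 5.0316*exp(2*h) + 7.6464*exp(h) + 5.5696)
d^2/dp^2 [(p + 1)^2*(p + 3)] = 6*p + 10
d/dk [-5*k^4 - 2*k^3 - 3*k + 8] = -20*k^3 - 6*k^2 - 3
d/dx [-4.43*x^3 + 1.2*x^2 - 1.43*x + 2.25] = -13.29*x^2 + 2.4*x - 1.43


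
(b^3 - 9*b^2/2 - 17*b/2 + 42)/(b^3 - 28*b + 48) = (2*b^2 - b - 21)/(2*(b^2 + 4*b - 12))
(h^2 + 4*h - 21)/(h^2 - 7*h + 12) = (h + 7)/(h - 4)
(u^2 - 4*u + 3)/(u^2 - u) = (u - 3)/u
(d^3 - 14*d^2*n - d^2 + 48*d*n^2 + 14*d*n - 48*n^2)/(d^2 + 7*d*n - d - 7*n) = (d^2 - 14*d*n + 48*n^2)/(d + 7*n)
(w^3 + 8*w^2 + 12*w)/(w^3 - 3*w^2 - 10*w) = (w + 6)/(w - 5)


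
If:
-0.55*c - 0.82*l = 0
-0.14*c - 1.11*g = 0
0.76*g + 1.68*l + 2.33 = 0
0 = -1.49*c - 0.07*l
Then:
No Solution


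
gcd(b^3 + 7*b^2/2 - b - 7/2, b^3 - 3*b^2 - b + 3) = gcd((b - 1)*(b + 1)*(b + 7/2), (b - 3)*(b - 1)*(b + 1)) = b^2 - 1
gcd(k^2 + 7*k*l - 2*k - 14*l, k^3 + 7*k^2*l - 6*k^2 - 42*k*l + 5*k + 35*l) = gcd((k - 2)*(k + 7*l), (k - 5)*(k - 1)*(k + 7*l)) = k + 7*l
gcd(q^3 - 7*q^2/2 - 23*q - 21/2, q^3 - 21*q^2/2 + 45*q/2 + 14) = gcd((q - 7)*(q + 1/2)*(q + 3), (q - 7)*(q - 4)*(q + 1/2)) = q^2 - 13*q/2 - 7/2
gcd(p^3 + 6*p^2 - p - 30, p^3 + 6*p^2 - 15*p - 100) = p + 5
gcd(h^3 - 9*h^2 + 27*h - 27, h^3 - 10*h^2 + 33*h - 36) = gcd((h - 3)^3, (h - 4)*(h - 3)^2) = h^2 - 6*h + 9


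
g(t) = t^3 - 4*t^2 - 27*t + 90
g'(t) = 3*t^2 - 8*t - 27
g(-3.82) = 79.03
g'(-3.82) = 47.34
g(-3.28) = 100.24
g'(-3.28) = 31.52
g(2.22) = 21.29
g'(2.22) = -29.97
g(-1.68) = 119.33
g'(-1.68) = -5.09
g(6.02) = 0.67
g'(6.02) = 33.56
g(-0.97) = 111.51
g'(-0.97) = -16.42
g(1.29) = 50.66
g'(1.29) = -32.33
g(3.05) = -1.19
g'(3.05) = -23.49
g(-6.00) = -108.00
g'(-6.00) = 129.00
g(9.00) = 252.00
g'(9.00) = 144.00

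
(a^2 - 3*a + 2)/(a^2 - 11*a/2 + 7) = 2*(a - 1)/(2*a - 7)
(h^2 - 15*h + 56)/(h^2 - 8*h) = (h - 7)/h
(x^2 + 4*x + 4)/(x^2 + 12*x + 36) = (x^2 + 4*x + 4)/(x^2 + 12*x + 36)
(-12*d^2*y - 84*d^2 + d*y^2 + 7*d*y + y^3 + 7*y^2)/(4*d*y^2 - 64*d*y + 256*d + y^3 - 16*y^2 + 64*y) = (-3*d*y - 21*d + y^2 + 7*y)/(y^2 - 16*y + 64)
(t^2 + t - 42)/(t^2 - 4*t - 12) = (t + 7)/(t + 2)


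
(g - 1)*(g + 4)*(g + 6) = g^3 + 9*g^2 + 14*g - 24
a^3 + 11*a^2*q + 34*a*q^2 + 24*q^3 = (a + q)*(a + 4*q)*(a + 6*q)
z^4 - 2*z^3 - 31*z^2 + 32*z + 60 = (z - 6)*(z - 2)*(z + 1)*(z + 5)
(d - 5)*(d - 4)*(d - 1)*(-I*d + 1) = -I*d^4 + d^3 + 10*I*d^3 - 10*d^2 - 29*I*d^2 + 29*d + 20*I*d - 20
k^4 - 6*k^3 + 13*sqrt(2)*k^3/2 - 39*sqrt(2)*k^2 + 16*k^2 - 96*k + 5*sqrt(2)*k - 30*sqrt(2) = (k - 6)*(k + sqrt(2)/2)*(k + sqrt(2))*(k + 5*sqrt(2))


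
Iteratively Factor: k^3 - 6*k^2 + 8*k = (k)*(k^2 - 6*k + 8) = k*(k - 2)*(k - 4)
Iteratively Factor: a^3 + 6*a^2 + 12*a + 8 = (a + 2)*(a^2 + 4*a + 4) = (a + 2)^2*(a + 2)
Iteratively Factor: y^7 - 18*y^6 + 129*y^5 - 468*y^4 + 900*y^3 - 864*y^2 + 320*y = (y)*(y^6 - 18*y^5 + 129*y^4 - 468*y^3 + 900*y^2 - 864*y + 320) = y*(y - 2)*(y^5 - 16*y^4 + 97*y^3 - 274*y^2 + 352*y - 160) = y*(y - 4)*(y - 2)*(y^4 - 12*y^3 + 49*y^2 - 78*y + 40) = y*(y - 5)*(y - 4)*(y - 2)*(y^3 - 7*y^2 + 14*y - 8) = y*(y - 5)*(y - 4)*(y - 2)^2*(y^2 - 5*y + 4) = y*(y - 5)*(y - 4)*(y - 2)^2*(y - 1)*(y - 4)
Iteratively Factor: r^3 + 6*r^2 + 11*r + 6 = (r + 3)*(r^2 + 3*r + 2) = (r + 1)*(r + 3)*(r + 2)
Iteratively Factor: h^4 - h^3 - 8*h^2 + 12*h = (h - 2)*(h^3 + h^2 - 6*h) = (h - 2)*(h + 3)*(h^2 - 2*h) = (h - 2)^2*(h + 3)*(h)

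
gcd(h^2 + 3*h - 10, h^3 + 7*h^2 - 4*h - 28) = h - 2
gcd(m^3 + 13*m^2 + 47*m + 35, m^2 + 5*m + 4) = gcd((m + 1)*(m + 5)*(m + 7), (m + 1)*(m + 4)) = m + 1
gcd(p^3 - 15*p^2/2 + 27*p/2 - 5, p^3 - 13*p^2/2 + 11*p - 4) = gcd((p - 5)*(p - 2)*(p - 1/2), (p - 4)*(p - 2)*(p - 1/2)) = p^2 - 5*p/2 + 1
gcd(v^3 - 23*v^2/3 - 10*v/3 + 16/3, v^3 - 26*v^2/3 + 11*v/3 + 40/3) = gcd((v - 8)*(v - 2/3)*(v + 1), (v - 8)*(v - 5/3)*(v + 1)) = v^2 - 7*v - 8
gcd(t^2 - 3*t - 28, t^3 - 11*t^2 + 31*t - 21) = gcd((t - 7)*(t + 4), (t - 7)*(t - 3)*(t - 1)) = t - 7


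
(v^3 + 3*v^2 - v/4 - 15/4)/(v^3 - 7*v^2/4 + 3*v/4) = (4*v^2 + 16*v + 15)/(v*(4*v - 3))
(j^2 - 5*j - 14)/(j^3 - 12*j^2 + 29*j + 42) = (j + 2)/(j^2 - 5*j - 6)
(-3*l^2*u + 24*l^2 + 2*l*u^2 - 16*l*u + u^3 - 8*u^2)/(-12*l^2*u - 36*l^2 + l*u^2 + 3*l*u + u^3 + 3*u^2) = (-3*l^2*u + 24*l^2 + 2*l*u^2 - 16*l*u + u^3 - 8*u^2)/(-12*l^2*u - 36*l^2 + l*u^2 + 3*l*u + u^3 + 3*u^2)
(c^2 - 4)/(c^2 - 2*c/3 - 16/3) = 3*(c - 2)/(3*c - 8)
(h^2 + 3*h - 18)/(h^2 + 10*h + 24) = (h - 3)/(h + 4)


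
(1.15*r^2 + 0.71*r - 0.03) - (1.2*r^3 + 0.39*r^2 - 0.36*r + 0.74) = -1.2*r^3 + 0.76*r^2 + 1.07*r - 0.77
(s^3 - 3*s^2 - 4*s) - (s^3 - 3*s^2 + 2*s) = -6*s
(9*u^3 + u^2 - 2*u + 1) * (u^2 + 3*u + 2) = 9*u^5 + 28*u^4 + 19*u^3 - 3*u^2 - u + 2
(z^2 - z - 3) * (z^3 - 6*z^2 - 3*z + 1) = z^5 - 7*z^4 + 22*z^2 + 8*z - 3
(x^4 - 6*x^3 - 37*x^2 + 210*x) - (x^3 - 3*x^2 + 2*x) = x^4 - 7*x^3 - 34*x^2 + 208*x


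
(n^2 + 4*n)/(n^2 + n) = (n + 4)/(n + 1)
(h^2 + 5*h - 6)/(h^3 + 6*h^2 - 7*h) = (h + 6)/(h*(h + 7))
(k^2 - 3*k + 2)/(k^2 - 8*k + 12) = (k - 1)/(k - 6)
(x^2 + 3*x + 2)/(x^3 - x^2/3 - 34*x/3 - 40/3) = 3*(x + 1)/(3*x^2 - 7*x - 20)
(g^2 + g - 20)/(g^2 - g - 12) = (g + 5)/(g + 3)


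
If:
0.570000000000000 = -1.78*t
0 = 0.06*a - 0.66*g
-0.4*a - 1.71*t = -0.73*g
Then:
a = 1.64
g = 0.15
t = -0.32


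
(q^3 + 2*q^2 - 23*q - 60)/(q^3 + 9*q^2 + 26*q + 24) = (q - 5)/(q + 2)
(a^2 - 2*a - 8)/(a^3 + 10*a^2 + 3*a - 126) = (a^2 - 2*a - 8)/(a^3 + 10*a^2 + 3*a - 126)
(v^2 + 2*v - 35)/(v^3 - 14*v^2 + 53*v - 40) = (v + 7)/(v^2 - 9*v + 8)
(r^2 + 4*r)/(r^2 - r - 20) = r/(r - 5)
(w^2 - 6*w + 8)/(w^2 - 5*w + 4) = (w - 2)/(w - 1)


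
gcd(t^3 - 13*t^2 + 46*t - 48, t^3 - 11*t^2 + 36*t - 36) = t^2 - 5*t + 6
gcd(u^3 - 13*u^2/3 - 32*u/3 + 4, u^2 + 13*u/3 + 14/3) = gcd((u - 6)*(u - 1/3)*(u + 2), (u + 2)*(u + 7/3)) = u + 2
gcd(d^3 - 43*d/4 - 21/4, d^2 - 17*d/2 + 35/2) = d - 7/2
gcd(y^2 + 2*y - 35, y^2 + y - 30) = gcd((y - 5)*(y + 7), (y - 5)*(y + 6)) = y - 5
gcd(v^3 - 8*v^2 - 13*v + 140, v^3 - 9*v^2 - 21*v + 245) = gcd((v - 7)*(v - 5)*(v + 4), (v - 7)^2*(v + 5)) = v - 7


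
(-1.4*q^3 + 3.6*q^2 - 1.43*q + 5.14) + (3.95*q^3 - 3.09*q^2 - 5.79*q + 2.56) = 2.55*q^3 + 0.51*q^2 - 7.22*q + 7.7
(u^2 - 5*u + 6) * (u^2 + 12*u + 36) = u^4 + 7*u^3 - 18*u^2 - 108*u + 216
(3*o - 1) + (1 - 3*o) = 0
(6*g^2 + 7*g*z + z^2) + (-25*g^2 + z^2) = -19*g^2 + 7*g*z + 2*z^2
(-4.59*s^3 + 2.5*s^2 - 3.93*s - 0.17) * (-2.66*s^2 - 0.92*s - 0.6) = 12.2094*s^5 - 2.4272*s^4 + 10.9078*s^3 + 2.5678*s^2 + 2.5144*s + 0.102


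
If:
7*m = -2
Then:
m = -2/7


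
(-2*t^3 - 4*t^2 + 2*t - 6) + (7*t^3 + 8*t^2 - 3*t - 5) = 5*t^3 + 4*t^2 - t - 11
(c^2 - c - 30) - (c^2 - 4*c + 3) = 3*c - 33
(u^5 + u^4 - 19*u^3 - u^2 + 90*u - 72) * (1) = u^5 + u^4 - 19*u^3 - u^2 + 90*u - 72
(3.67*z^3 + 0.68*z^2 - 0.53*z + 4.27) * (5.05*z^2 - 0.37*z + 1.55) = 18.5335*z^5 + 2.0761*z^4 + 2.7604*z^3 + 22.8136*z^2 - 2.4014*z + 6.6185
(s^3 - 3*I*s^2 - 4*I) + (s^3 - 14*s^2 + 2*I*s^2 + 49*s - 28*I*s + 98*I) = 2*s^3 - 14*s^2 - I*s^2 + 49*s - 28*I*s + 94*I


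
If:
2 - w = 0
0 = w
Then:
No Solution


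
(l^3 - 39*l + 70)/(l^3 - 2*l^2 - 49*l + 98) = (l - 5)/(l - 7)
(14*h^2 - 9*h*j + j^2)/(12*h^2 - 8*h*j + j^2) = (7*h - j)/(6*h - j)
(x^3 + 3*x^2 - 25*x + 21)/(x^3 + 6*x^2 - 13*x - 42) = (x - 1)/(x + 2)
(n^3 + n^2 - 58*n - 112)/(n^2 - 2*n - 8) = (n^2 - n - 56)/(n - 4)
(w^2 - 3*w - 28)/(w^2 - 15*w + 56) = (w + 4)/(w - 8)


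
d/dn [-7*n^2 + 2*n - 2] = 2 - 14*n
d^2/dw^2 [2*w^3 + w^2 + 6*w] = 12*w + 2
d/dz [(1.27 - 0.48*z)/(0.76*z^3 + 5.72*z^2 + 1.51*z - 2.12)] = (0.7296*z^3 - 0.150000000000001*z^2 - 14.5288*z - 0.9001)/(0.5776*z^6 + 8.6944*z^5 + 35.0136*z^4 + 14.052*z^3 - 21.9727*z^2 - 6.4024*z + 4.4944)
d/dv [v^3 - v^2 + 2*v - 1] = 3*v^2 - 2*v + 2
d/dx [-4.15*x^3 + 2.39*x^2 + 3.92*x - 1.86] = -12.45*x^2 + 4.78*x + 3.92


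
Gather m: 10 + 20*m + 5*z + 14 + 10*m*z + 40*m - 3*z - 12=m*(10*z + 60) + 2*z + 12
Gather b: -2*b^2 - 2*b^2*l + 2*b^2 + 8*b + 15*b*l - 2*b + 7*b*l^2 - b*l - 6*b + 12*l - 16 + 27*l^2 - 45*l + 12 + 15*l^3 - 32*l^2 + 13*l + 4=-2*b^2*l + b*(7*l^2 + 14*l) + 15*l^3 - 5*l^2 - 20*l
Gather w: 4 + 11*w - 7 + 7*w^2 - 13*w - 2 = 7*w^2 - 2*w - 5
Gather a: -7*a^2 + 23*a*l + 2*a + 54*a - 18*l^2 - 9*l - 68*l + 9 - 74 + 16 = -7*a^2 + a*(23*l + 56) - 18*l^2 - 77*l - 49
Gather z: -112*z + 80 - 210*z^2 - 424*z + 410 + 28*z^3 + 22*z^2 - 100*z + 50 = 28*z^3 - 188*z^2 - 636*z + 540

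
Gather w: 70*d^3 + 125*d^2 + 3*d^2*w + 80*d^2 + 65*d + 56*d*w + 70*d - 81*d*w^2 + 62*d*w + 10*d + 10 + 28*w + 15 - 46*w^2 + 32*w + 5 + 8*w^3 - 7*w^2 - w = 70*d^3 + 205*d^2 + 145*d + 8*w^3 + w^2*(-81*d - 53) + w*(3*d^2 + 118*d + 59) + 30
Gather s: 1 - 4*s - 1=-4*s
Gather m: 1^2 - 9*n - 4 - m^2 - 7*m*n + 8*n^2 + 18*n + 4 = -m^2 - 7*m*n + 8*n^2 + 9*n + 1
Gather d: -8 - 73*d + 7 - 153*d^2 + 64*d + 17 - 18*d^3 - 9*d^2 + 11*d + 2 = -18*d^3 - 162*d^2 + 2*d + 18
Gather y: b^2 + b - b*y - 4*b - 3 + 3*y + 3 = b^2 - 3*b + y*(3 - b)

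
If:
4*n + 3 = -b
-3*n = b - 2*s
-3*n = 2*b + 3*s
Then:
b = 45/13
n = -21/13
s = -9/13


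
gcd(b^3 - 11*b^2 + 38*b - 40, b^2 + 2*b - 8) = b - 2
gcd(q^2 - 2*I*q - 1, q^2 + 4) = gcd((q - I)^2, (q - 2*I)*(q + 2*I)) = 1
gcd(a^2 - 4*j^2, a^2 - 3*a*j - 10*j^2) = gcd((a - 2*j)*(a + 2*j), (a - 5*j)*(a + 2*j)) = a + 2*j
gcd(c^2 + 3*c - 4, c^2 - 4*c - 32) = c + 4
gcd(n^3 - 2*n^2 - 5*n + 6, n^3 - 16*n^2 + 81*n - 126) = n - 3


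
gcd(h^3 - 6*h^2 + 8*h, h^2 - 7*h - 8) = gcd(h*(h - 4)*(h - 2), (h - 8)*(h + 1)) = 1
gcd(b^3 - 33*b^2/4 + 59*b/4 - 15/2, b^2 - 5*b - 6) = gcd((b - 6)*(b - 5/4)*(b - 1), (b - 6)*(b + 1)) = b - 6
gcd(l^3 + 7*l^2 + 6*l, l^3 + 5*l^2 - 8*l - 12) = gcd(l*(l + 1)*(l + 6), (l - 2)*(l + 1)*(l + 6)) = l^2 + 7*l + 6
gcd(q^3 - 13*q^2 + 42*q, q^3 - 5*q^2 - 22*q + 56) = q - 7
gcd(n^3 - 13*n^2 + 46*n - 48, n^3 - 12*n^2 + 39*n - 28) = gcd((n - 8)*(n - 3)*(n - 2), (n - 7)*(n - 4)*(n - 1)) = 1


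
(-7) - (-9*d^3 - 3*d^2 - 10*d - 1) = 9*d^3 + 3*d^2 + 10*d - 6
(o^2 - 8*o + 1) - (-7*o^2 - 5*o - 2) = 8*o^2 - 3*o + 3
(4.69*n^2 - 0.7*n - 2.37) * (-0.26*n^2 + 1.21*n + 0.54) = -1.2194*n^4 + 5.8569*n^3 + 2.3018*n^2 - 3.2457*n - 1.2798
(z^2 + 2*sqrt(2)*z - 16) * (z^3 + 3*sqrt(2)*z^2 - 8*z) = z^5 + 5*sqrt(2)*z^4 - 12*z^3 - 64*sqrt(2)*z^2 + 128*z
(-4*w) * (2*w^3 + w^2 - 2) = -8*w^4 - 4*w^3 + 8*w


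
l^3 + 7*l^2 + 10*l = l*(l + 2)*(l + 5)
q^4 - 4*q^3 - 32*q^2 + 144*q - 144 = (q - 6)*(q - 2)^2*(q + 6)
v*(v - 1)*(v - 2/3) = v^3 - 5*v^2/3 + 2*v/3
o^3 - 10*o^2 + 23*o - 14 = (o - 7)*(o - 2)*(o - 1)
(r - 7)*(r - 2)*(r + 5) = r^3 - 4*r^2 - 31*r + 70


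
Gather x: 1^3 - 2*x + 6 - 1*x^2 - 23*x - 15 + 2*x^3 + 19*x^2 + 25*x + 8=2*x^3 + 18*x^2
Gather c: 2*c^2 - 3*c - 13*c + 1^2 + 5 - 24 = 2*c^2 - 16*c - 18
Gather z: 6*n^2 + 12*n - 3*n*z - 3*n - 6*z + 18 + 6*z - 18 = 6*n^2 - 3*n*z + 9*n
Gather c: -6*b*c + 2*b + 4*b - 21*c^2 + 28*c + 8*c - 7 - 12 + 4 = 6*b - 21*c^2 + c*(36 - 6*b) - 15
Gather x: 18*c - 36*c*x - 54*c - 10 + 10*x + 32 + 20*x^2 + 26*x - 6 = -36*c + 20*x^2 + x*(36 - 36*c) + 16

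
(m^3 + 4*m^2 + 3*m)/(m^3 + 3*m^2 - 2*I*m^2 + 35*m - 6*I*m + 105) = m*(m + 1)/(m^2 - 2*I*m + 35)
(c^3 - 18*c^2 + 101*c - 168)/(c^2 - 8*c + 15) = (c^2 - 15*c + 56)/(c - 5)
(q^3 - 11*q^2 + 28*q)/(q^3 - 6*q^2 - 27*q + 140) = q/(q + 5)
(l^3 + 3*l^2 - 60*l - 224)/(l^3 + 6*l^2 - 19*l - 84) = (l^2 - 4*l - 32)/(l^2 - l - 12)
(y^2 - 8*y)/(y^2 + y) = (y - 8)/(y + 1)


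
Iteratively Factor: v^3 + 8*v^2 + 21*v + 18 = (v + 3)*(v^2 + 5*v + 6) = (v + 3)^2*(v + 2)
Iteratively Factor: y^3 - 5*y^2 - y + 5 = (y + 1)*(y^2 - 6*y + 5) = (y - 5)*(y + 1)*(y - 1)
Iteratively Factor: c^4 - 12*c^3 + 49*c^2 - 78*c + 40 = (c - 2)*(c^3 - 10*c^2 + 29*c - 20) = (c - 4)*(c - 2)*(c^2 - 6*c + 5) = (c - 4)*(c - 2)*(c - 1)*(c - 5)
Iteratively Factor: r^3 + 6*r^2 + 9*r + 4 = (r + 1)*(r^2 + 5*r + 4) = (r + 1)*(r + 4)*(r + 1)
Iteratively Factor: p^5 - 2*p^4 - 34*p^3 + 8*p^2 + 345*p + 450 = (p - 5)*(p^4 + 3*p^3 - 19*p^2 - 87*p - 90) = (p - 5)^2*(p^3 + 8*p^2 + 21*p + 18) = (p - 5)^2*(p + 3)*(p^2 + 5*p + 6) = (p - 5)^2*(p + 2)*(p + 3)*(p + 3)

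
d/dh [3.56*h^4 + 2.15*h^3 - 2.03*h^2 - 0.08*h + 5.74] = 14.24*h^3 + 6.45*h^2 - 4.06*h - 0.08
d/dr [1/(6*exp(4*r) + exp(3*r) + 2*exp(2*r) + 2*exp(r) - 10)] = (-24*exp(3*r) - 3*exp(2*r) - 4*exp(r) - 2)*exp(r)/(6*exp(4*r) + exp(3*r) + 2*exp(2*r) + 2*exp(r) - 10)^2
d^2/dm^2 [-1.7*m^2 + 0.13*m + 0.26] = -3.40000000000000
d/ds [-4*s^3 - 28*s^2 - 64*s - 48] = -12*s^2 - 56*s - 64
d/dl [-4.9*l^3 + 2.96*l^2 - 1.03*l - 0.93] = -14.7*l^2 + 5.92*l - 1.03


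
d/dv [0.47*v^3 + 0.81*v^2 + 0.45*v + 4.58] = 1.41*v^2 + 1.62*v + 0.45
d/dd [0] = 0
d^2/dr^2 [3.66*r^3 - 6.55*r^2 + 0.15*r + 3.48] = 21.96*r - 13.1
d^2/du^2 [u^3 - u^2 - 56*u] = 6*u - 2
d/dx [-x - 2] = -1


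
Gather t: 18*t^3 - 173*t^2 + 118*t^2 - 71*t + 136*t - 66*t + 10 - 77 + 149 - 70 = 18*t^3 - 55*t^2 - t + 12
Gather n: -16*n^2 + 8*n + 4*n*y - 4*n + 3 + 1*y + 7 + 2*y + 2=-16*n^2 + n*(4*y + 4) + 3*y + 12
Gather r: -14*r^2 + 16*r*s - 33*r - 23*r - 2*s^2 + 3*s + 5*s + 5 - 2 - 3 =-14*r^2 + r*(16*s - 56) - 2*s^2 + 8*s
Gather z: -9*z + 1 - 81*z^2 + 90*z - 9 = -81*z^2 + 81*z - 8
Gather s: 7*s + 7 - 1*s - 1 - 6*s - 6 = 0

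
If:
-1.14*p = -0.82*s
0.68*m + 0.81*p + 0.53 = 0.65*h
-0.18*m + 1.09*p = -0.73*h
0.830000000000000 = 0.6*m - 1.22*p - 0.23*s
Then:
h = 0.69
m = 0.35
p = -0.40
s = -0.56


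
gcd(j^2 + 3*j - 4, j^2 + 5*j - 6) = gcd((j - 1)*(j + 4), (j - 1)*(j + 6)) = j - 1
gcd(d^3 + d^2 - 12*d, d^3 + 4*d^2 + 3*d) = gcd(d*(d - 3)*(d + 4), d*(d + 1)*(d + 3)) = d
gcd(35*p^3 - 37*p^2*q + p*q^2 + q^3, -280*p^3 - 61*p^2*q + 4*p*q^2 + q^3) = 7*p + q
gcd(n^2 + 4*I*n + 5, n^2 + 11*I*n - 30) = n + 5*I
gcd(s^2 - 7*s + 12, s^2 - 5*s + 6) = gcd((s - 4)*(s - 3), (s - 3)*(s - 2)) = s - 3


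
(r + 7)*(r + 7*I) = r^2 + 7*r + 7*I*r + 49*I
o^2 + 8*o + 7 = (o + 1)*(o + 7)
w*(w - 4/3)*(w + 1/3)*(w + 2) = w^4 + w^3 - 22*w^2/9 - 8*w/9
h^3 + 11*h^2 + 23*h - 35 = (h - 1)*(h + 5)*(h + 7)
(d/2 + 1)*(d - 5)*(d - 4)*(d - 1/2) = d^4/2 - 15*d^3/4 + 11*d^2/4 + 39*d/2 - 10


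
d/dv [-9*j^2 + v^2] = 2*v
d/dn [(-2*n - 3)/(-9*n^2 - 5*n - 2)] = (18*n^2 + 10*n - (2*n + 3)*(18*n + 5) + 4)/(9*n^2 + 5*n + 2)^2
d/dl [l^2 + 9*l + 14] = 2*l + 9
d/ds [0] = 0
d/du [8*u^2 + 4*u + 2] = 16*u + 4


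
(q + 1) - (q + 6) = -5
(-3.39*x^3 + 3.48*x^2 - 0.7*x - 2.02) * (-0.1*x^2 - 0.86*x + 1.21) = 0.339*x^5 + 2.5674*x^4 - 7.0247*x^3 + 5.0148*x^2 + 0.8902*x - 2.4442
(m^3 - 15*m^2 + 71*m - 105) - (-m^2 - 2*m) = m^3 - 14*m^2 + 73*m - 105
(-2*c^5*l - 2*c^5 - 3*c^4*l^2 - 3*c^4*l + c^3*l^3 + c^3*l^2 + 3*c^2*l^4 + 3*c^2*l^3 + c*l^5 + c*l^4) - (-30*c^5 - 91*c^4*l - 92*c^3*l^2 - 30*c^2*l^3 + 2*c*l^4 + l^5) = -2*c^5*l + 28*c^5 - 3*c^4*l^2 + 88*c^4*l + c^3*l^3 + 93*c^3*l^2 + 3*c^2*l^4 + 33*c^2*l^3 + c*l^5 - c*l^4 - l^5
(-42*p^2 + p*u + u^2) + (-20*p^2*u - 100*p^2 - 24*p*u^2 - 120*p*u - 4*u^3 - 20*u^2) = -20*p^2*u - 142*p^2 - 24*p*u^2 - 119*p*u - 4*u^3 - 19*u^2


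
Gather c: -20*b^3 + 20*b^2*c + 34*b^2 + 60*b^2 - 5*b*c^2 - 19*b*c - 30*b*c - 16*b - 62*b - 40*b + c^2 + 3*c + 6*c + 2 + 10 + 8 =-20*b^3 + 94*b^2 - 118*b + c^2*(1 - 5*b) + c*(20*b^2 - 49*b + 9) + 20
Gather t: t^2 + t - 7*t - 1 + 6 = t^2 - 6*t + 5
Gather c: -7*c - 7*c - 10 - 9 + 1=-14*c - 18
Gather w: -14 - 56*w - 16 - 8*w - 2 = -64*w - 32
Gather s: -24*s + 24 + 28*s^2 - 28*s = 28*s^2 - 52*s + 24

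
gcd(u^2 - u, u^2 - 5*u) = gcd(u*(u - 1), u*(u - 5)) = u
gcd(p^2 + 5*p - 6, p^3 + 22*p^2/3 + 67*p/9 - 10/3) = p + 6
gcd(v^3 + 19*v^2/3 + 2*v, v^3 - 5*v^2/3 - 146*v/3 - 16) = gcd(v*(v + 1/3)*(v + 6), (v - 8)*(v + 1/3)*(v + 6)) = v^2 + 19*v/3 + 2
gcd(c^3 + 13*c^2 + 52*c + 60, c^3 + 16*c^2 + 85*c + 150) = c^2 + 11*c + 30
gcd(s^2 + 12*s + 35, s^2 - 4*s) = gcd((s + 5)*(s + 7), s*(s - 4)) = 1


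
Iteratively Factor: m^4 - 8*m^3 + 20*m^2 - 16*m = (m)*(m^3 - 8*m^2 + 20*m - 16) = m*(m - 2)*(m^2 - 6*m + 8) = m*(m - 2)^2*(m - 4)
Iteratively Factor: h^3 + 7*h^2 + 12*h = (h)*(h^2 + 7*h + 12) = h*(h + 3)*(h + 4)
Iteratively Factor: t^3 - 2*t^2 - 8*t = (t)*(t^2 - 2*t - 8) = t*(t + 2)*(t - 4)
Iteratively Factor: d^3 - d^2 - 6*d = (d)*(d^2 - d - 6) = d*(d - 3)*(d + 2)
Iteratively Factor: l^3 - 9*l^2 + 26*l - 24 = (l - 3)*(l^2 - 6*l + 8) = (l - 4)*(l - 3)*(l - 2)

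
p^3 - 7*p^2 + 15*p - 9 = (p - 3)^2*(p - 1)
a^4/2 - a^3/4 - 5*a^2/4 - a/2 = a*(a/2 + 1/2)*(a - 2)*(a + 1/2)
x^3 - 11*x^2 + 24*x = x*(x - 8)*(x - 3)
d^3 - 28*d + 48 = (d - 4)*(d - 2)*(d + 6)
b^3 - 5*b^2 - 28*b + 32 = (b - 8)*(b - 1)*(b + 4)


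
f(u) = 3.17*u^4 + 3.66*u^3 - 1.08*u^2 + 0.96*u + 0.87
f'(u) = 12.68*u^3 + 10.98*u^2 - 2.16*u + 0.96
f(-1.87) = 10.13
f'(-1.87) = -39.52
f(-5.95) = 3159.04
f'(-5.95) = -2268.45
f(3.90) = 938.66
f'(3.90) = 911.71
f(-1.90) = 11.36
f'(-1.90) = -42.27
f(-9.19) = 19671.20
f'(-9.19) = -8893.46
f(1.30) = 17.39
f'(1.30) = 44.57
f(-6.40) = 4309.42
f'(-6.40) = -2859.46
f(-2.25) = 32.80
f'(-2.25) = -83.03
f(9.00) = 23388.54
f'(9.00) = 10114.62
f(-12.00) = 59242.47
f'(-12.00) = -20303.04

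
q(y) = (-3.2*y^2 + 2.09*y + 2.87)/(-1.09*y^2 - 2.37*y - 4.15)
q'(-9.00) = 0.10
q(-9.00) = 3.87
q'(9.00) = 0.08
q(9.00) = 2.09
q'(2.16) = 0.56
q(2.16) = 0.53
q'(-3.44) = 0.02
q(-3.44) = 4.74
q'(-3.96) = 0.16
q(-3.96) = 4.69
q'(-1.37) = -3.26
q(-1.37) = 2.03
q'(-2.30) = -1.26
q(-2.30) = 4.22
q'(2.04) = 0.58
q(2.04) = 0.46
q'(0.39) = 0.45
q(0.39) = -0.61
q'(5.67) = 0.18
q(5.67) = 1.68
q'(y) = (2.09 - 6.4*y)/(-1.09*y^2 - 2.37*y - 4.15) + (2.18*y + 2.37)*(-3.2*y^2 + 2.09*y + 2.87)/(-1.09*y^2 - 2.37*y - 4.15)^2 = (9.8621*y^2 + 32.8166*y - 1.8716)/(1.1881*y^4 + 5.1666*y^3 + 14.6639*y^2 + 19.671*y + 17.2225)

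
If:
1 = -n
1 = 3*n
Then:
No Solution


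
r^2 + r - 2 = (r - 1)*(r + 2)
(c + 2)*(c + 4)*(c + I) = c^3 + 6*c^2 + I*c^2 + 8*c + 6*I*c + 8*I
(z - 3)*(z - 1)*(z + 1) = z^3 - 3*z^2 - z + 3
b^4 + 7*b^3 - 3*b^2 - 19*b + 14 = (b - 1)^2*(b + 2)*(b + 7)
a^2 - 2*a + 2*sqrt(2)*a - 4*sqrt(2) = (a - 2)*(a + 2*sqrt(2))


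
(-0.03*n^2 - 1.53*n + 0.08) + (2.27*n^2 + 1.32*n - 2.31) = 2.24*n^2 - 0.21*n - 2.23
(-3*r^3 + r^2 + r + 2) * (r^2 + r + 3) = -3*r^5 - 2*r^4 - 7*r^3 + 6*r^2 + 5*r + 6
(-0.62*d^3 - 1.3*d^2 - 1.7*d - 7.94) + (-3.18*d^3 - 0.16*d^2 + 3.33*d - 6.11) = -3.8*d^3 - 1.46*d^2 + 1.63*d - 14.05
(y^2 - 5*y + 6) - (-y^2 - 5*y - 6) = 2*y^2 + 12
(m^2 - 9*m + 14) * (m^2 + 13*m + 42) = m^4 + 4*m^3 - 61*m^2 - 196*m + 588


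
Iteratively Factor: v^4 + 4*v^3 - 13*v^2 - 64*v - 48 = (v + 3)*(v^3 + v^2 - 16*v - 16) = (v + 1)*(v + 3)*(v^2 - 16) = (v - 4)*(v + 1)*(v + 3)*(v + 4)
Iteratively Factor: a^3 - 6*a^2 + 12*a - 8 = (a - 2)*(a^2 - 4*a + 4) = (a - 2)^2*(a - 2)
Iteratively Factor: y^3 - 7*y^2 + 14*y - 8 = (y - 4)*(y^2 - 3*y + 2) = (y - 4)*(y - 1)*(y - 2)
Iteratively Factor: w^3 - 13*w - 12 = (w + 1)*(w^2 - w - 12) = (w - 4)*(w + 1)*(w + 3)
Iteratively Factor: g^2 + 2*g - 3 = (g + 3)*(g - 1)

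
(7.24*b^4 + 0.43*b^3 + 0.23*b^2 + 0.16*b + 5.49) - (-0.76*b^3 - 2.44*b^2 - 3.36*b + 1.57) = 7.24*b^4 + 1.19*b^3 + 2.67*b^2 + 3.52*b + 3.92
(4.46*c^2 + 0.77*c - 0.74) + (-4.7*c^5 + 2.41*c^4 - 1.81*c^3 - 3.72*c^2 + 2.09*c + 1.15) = -4.7*c^5 + 2.41*c^4 - 1.81*c^3 + 0.74*c^2 + 2.86*c + 0.41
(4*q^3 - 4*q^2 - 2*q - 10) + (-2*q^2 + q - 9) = 4*q^3 - 6*q^2 - q - 19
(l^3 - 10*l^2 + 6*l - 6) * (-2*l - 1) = -2*l^4 + 19*l^3 - 2*l^2 + 6*l + 6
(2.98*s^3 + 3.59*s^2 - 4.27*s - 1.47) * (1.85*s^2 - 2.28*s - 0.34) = 5.513*s^5 - 0.1529*s^4 - 17.0979*s^3 + 5.7955*s^2 + 4.8034*s + 0.4998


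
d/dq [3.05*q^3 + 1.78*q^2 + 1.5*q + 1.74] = 9.15*q^2 + 3.56*q + 1.5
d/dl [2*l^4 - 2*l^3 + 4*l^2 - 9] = 2*l*(4*l^2 - 3*l + 4)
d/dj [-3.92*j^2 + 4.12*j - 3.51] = 4.12 - 7.84*j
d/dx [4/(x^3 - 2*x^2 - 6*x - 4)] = 4*(-3*x^2 + 4*x + 6)/(-x^3 + 2*x^2 + 6*x + 4)^2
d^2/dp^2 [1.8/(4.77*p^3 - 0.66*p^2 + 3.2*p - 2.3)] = ((2.376 - 51.516*p)*(4.77*p^3 - 0.66*p^2 + 3.2*p - 2.3) + 1.8*(14.31*p^2 - 1.32*p + 3.2)*(28.62*p^2 - 2.64*p + 6.4))/(4.77*p^3 - 0.66*p^2 + 3.2*p - 2.3)^3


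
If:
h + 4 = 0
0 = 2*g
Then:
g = 0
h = -4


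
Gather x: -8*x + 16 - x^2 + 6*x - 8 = -x^2 - 2*x + 8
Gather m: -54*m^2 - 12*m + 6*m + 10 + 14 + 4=-54*m^2 - 6*m + 28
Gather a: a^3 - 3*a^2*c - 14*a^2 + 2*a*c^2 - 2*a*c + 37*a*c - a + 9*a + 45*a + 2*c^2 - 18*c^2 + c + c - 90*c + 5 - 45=a^3 + a^2*(-3*c - 14) + a*(2*c^2 + 35*c + 53) - 16*c^2 - 88*c - 40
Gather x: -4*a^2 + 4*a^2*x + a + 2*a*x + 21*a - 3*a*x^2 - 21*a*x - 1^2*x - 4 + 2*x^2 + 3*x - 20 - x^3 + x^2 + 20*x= -4*a^2 + 22*a - x^3 + x^2*(3 - 3*a) + x*(4*a^2 - 19*a + 22) - 24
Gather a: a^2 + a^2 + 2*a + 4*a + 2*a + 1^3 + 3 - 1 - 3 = 2*a^2 + 8*a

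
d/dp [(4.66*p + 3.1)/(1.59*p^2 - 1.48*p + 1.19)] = (-7.4094*p^2 - 9.858*p + 10.1334)/(2.5281*p^4 - 4.7064*p^3 + 5.9746*p^2 - 3.5224*p + 1.4161)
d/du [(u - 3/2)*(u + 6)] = 2*u + 9/2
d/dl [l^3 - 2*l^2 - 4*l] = 3*l^2 - 4*l - 4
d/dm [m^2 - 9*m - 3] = 2*m - 9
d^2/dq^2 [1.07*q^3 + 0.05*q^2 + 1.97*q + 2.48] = 6.42*q + 0.1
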